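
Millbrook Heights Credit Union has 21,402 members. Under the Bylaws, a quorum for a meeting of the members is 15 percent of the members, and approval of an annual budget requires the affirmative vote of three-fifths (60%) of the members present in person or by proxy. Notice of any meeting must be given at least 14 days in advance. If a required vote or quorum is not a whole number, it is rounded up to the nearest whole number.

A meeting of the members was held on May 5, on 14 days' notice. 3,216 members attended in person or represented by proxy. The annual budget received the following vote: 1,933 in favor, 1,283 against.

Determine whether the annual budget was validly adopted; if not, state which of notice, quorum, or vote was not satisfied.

Valid — all requirements satisfied.

Notice: 14 days given; 14 required. Satisfied.
Quorum: 15% of 21,402 = 3,210.30, rounded up to 3,211; 3,216 present. Satisfied.
Vote: requires three-fifths of those present (3,216); 3/5 of 3216 = 1929.60, rounded up to 1930, so 1,930 needed; 1,933 in favor. Satisfied.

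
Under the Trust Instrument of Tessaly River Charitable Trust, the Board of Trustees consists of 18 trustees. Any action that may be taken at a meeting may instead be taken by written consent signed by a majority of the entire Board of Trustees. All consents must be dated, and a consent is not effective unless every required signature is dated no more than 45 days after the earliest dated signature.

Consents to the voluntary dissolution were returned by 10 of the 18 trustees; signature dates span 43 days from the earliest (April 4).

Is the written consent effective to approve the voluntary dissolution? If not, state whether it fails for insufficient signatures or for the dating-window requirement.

Effective — both the signature and dating-window requirements are satisfied.

Signatures required: a majority of 18 — a majority of 18 is 10, so 10 needed; 10 signed. Sufficient.
Dating window: the latest signature is 43 days after the earliest; the limit is 45 days. Within the window.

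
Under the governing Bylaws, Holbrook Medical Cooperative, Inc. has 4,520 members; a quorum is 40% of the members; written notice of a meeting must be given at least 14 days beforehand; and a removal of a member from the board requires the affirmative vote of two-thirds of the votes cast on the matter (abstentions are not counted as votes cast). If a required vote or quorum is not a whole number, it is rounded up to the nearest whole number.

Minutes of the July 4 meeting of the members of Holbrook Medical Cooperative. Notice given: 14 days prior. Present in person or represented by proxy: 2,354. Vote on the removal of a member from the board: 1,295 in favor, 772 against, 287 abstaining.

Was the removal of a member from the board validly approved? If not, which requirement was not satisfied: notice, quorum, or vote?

Invalid — vote requirement not satisfied.

Notice: 14 days given; 14 required. Satisfied.
Quorum: 40% of 4,520 = 1,808; 2,354 present. Satisfied.
Vote: requires two-thirds of the votes cast (2,354 − 287 abstaining = 2,067); 2/3 of 2067 = 1378, so 1,378 needed; 1,295 in favor. Not satisfied.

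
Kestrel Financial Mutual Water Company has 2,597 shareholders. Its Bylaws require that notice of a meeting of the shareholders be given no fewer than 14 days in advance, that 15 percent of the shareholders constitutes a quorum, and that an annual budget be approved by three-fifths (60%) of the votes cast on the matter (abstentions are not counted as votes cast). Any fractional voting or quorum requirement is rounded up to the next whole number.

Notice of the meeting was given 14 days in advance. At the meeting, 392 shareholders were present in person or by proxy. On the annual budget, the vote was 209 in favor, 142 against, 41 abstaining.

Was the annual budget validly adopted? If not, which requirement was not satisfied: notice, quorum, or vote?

Invalid — vote requirement not satisfied.

Notice: 14 days given; 14 required. Satisfied.
Quorum: 15% of 2,597 = 389.55, rounded up to 390; 392 present. Satisfied.
Vote: requires three-fifths of the votes cast (392 − 41 abstaining = 351); 3/5 of 351 = 210.60, rounded up to 211, so 211 needed; 209 in favor. Not satisfied.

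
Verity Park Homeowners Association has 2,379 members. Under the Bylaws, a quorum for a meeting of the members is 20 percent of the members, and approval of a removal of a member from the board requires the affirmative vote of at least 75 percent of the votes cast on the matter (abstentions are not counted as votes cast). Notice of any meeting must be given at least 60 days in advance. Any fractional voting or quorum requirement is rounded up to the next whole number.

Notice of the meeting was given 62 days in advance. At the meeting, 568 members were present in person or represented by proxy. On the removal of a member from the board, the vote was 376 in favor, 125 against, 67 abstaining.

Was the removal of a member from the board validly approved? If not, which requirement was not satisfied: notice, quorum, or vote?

Notice: 62 days given; 60 required. Satisfied.
Quorum: 20% of 2,379 = 475.80, rounded up to 476; 568 present. Satisfied.
Vote: requires three-fourths of the votes cast (568 − 67 abstaining = 501); 3/4 of 501 = 375.75, rounded up to 376, so 376 needed; 376 in favor. Satisfied.

Valid — all requirements satisfied.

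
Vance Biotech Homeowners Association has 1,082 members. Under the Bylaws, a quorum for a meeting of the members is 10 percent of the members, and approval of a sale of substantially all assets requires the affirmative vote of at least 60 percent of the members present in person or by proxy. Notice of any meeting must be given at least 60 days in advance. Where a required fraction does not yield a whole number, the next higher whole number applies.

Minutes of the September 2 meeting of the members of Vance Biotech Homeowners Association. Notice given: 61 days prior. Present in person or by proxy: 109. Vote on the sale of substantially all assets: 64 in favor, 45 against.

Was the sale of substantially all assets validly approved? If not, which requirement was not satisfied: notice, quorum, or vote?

Invalid — vote requirement not satisfied.

Notice: 61 days given; 60 required. Satisfied.
Quorum: 10% of 1,082 = 108.20, rounded up to 109; 109 present. Satisfied.
Vote: requires three-fifths of those present (109); 3/5 of 109 = 65.40, rounded up to 66, so 66 needed; 64 in favor. Not satisfied.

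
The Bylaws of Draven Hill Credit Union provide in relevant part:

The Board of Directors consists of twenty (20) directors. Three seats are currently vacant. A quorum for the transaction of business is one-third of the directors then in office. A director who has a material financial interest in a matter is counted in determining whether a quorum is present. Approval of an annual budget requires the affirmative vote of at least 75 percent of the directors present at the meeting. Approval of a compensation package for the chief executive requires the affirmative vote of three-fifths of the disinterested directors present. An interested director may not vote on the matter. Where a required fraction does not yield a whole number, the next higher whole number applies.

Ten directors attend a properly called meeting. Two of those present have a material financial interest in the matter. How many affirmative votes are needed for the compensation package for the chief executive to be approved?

5

The compensation package for the chief executive requires three-fifths of the disinterested directors present (10 − 2 = 8).
3/5 of 8 = 4.80, rounded up to 5.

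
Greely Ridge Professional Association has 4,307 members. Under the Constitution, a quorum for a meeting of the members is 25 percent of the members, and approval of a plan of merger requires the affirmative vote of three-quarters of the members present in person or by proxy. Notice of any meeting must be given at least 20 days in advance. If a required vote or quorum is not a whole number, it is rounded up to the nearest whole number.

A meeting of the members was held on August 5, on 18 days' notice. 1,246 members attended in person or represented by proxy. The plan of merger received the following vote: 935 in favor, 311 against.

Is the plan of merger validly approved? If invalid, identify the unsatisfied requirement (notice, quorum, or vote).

Notice: 18 days given; 20 required. Not satisfied.
Quorum: 25% of 4,307 = 1,076.75, rounded up to 1,077; 1,246 present. Satisfied.
Vote: requires three-fourths of those present (1,246); 3/4 of 1246 = 934.50, rounded up to 935, so 935 needed; 935 in favor. Satisfied.

Invalid — notice requirement not satisfied.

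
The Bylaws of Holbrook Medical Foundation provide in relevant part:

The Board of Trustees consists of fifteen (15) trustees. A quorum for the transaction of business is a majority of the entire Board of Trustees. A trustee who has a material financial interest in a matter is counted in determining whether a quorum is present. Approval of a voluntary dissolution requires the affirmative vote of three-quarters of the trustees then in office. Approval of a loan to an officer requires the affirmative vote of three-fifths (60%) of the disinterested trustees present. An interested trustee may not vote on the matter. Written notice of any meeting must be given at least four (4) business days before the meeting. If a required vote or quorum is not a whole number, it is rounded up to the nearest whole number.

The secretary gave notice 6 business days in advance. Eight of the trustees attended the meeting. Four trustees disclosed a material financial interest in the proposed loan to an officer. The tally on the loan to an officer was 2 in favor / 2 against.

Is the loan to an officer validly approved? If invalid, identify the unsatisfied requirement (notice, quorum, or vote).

Invalid — vote requirement not satisfied.

Notice: 6 business days given; 4 required (6 ≥ 4). Satisfied.
Quorum: 8 present (interested trustees count toward quorum); quorum is 8. Satisfied.
Vote: the loan to an officer requires three-fifths of the disinterested trustees present (8 − 4 = 4). 3/5 of 4 = 2.40, rounded up to 3, so 3 affirmative votes are needed; 2 voted in favor. Not satisfied.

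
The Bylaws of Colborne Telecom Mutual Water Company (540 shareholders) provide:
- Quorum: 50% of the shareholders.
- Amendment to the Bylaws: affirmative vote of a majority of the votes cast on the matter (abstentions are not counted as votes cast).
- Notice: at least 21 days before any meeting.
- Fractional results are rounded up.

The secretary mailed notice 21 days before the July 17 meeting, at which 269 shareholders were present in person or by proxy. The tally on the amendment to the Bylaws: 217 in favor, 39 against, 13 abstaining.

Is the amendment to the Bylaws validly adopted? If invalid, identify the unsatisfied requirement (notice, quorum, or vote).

Invalid — quorum requirement not satisfied.

Notice: 21 days given; 21 required. Satisfied.
Quorum: 50% of 540 = 270; 269 present. Not satisfied.
Vote: requires a majority of the votes cast (269 − 13 abstaining = 256); a majority of 256 is 129, so 129 needed; 217 in favor. Satisfied.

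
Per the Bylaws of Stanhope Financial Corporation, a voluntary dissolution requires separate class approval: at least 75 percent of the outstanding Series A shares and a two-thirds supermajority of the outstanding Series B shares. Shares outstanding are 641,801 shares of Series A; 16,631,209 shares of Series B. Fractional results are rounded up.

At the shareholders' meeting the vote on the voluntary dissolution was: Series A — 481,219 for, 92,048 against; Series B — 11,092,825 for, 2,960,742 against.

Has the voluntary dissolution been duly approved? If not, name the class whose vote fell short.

Not approved — the Series A shares did not give the required vote.

Series A: 3/4 of 641801 = 481350.75, rounded up to 481351; 481,351 required, 481,219 in favor — not approved.
Series B: 2/3 of 16631209 = 11087472.67, rounded up to 11087473; 11,087,473 required, 11,092,825 in favor — approved.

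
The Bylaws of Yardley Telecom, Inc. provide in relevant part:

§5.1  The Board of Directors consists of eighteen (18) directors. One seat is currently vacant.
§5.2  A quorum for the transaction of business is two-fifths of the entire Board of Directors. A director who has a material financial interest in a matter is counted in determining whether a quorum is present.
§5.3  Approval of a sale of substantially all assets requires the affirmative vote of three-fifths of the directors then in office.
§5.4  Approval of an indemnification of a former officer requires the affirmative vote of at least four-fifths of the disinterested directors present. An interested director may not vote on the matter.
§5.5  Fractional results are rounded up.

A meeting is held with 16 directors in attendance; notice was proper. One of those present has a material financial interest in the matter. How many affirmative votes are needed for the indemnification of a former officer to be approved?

12

The indemnification of a former officer requires four-fifths of the disinterested directors present (16 − 1 = 15).
4/5 of 15 = 12.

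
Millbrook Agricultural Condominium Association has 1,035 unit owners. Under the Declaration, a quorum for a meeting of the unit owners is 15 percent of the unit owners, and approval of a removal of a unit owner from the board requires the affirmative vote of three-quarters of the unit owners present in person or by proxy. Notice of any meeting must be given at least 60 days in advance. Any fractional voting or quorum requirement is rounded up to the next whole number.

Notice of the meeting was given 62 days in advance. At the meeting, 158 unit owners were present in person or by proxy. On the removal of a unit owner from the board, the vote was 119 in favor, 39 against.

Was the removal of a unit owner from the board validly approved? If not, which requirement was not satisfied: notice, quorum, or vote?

Valid — all requirements satisfied.

Notice: 62 days given; 60 required. Satisfied.
Quorum: 15% of 1,035 = 155.25, rounded up to 156; 158 present. Satisfied.
Vote: requires three-fourths of those present (158); 3/4 of 158 = 118.50, rounded up to 119, so 119 needed; 119 in favor. Satisfied.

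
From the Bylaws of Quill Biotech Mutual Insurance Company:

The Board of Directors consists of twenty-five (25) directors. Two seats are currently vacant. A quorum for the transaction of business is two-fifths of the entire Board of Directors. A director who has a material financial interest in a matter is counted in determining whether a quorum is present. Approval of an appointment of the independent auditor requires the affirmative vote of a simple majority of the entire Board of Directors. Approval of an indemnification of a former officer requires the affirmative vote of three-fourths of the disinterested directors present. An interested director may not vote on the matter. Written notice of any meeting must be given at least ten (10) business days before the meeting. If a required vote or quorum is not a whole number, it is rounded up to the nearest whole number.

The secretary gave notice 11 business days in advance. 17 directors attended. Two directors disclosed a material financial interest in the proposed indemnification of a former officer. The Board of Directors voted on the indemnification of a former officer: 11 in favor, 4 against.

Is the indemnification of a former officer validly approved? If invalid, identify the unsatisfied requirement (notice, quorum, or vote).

Invalid — vote requirement not satisfied.

Notice: 11 business days given; 10 required (11 ≥ 10). Satisfied.
Quorum: 17 present (interested directors count toward quorum); quorum is 10. Satisfied.
Vote: the indemnification of a former officer requires three-fourths of the disinterested directors present (17 − 2 = 15). 3/4 of 15 = 11.25, rounded up to 12, so 12 affirmative votes are needed; 11 voted in favor. Not satisfied.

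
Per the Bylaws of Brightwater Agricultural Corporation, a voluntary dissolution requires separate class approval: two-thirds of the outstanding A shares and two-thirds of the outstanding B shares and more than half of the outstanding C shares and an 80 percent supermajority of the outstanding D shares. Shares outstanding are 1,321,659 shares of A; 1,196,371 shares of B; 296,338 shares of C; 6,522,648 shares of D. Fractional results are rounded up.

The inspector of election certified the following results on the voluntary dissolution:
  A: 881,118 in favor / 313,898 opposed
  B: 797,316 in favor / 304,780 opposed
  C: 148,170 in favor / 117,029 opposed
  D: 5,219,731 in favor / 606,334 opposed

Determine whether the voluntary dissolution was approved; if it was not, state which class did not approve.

Not approved — the B shares did not give the required vote.

A: 2/3 of 1321659 = 881106; 881,106 required, 881,118 in favor — approved.
B: 2/3 of 1196371 = 797580.67, rounded up to 797581; 797,581 required, 797,316 in favor — not approved.
C: a majority of 296338 is 148170; 148,170 required, 148,170 in favor — approved.
D: 4/5 of 6522648 = 5218118.40, rounded up to 5218119; 5,218,119 required, 5,219,731 in favor — approved.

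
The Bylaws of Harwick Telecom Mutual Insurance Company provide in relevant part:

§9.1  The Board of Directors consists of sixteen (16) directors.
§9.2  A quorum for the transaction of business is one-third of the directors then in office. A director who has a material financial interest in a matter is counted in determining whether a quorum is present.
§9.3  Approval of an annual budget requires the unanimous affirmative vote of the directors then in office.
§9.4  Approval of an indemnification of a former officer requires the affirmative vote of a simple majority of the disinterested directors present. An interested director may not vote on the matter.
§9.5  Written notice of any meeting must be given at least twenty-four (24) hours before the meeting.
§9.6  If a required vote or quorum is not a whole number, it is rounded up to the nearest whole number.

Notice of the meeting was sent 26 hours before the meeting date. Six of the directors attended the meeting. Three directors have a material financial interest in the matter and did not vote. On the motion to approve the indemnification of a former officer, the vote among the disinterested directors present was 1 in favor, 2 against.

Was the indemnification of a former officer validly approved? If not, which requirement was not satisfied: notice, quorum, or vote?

Invalid — vote requirement not satisfied.

Notice: 26 hours given; 24 required (26 ≥ 24). Satisfied.
Quorum: 6 present (interested directors count toward quorum); quorum is 6. Satisfied.
Vote: the indemnification of a former officer requires a majority of the disinterested directors present (6 − 3 = 3). A majority of 3 is 2, so 2 affirmative votes are needed; 1 voted in favor. Not satisfied.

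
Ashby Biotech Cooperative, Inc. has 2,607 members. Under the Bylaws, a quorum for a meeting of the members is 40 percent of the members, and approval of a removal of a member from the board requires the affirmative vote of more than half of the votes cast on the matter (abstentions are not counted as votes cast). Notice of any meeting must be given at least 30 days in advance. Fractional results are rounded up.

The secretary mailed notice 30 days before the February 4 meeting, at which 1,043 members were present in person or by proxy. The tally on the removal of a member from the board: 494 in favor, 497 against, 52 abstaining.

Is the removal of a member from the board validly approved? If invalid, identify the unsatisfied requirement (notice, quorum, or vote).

Notice: 30 days given; 30 required. Satisfied.
Quorum: 40% of 2,607 = 1,042.80, rounded up to 1,043; 1,043 present. Satisfied.
Vote: requires a majority of the votes cast (1,043 − 52 abstaining = 991); a majority of 991 is 496, so 496 needed; 494 in favor. Not satisfied.

Invalid — vote requirement not satisfied.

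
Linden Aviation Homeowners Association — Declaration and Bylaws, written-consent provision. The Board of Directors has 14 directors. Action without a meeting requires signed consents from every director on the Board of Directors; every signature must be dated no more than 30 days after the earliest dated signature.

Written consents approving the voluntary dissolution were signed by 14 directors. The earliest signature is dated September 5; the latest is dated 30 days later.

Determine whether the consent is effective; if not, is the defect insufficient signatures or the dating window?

Effective — both the signature and dating-window requirements are satisfied.

Signatures required: every one of 14 — unanimous means all 14, so 14 needed; 14 signed. Sufficient.
Dating window: the latest signature is 30 days after the earliest; the limit is 30 days. Within the window.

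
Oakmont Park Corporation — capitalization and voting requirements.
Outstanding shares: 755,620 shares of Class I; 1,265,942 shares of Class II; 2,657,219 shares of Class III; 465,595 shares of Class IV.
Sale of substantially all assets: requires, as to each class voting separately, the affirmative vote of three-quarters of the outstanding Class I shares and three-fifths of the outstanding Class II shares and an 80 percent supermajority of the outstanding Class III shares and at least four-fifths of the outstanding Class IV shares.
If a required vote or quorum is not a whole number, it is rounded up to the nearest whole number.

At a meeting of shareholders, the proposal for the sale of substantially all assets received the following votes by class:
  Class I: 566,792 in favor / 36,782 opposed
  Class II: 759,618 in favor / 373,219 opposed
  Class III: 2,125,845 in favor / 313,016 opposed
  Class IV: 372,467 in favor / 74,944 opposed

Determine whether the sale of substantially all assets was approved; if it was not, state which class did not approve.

Class I: 3/4 of 755620 = 566715; 566,715 required, 566,792 in favor — approved.
Class II: 3/5 of 1265942 = 759565.20, rounded up to 759566; 759,566 required, 759,618 in favor — approved.
Class III: 4/5 of 2657219 = 2125775.20, rounded up to 2125776; 2,125,776 required, 2,125,845 in favor — approved.
Class IV: 4/5 of 465595 = 372476; 372,476 required, 372,467 in favor — not approved.

Not approved — the Class IV shares did not give the required vote.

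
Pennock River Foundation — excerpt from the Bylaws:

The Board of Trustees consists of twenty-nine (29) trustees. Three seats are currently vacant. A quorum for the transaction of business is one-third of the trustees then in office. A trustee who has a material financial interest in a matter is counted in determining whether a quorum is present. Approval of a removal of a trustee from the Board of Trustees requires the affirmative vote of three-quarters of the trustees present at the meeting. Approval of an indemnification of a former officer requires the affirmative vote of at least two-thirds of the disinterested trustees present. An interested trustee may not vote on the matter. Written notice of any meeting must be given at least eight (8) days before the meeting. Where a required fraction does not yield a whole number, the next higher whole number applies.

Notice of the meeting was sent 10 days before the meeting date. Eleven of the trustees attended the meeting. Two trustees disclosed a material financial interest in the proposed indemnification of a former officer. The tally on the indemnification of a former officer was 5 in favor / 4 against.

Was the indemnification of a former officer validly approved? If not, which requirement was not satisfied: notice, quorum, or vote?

Notice: 10 days given; 8 required (10 ≥ 8). Satisfied.
Quorum: 11 present (interested trustees count toward quorum); quorum is 9. Satisfied.
Vote: the indemnification of a former officer requires two-thirds of the disinterested trustees present (11 − 2 = 9). 2/3 of 9 = 6, so 6 affirmative votes are needed; 5 voted in favor. Not satisfied.

Invalid — vote requirement not satisfied.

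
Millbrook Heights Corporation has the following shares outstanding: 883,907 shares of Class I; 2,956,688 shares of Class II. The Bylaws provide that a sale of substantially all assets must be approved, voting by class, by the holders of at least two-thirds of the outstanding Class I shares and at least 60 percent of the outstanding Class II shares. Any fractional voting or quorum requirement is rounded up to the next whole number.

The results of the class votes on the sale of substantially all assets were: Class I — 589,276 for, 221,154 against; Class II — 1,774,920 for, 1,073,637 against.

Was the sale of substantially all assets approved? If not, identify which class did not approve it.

Approved — every class gave the required vote.

Class I: 2/3 of 883907 = 589271.33, rounded up to 589272; 589,272 required, 589,276 in favor — approved.
Class II: 3/5 of 2956688 = 1774012.80, rounded up to 1774013; 1,774,013 required, 1,774,920 in favor — approved.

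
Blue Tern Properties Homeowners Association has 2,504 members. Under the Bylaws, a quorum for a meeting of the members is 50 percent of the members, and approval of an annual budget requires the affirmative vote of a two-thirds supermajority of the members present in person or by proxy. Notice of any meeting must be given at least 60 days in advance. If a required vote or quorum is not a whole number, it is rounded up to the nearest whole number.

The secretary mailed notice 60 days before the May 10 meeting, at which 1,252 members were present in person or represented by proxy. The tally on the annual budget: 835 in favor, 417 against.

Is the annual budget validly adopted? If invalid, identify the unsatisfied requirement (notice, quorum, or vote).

Valid — all requirements satisfied.

Notice: 60 days given; 60 required. Satisfied.
Quorum: 50% of 2,504 = 1,252; 1,252 present. Satisfied.
Vote: requires two-thirds of those present (1,252); 2/3 of 1252 = 834.67, rounded up to 835, so 835 needed; 835 in favor. Satisfied.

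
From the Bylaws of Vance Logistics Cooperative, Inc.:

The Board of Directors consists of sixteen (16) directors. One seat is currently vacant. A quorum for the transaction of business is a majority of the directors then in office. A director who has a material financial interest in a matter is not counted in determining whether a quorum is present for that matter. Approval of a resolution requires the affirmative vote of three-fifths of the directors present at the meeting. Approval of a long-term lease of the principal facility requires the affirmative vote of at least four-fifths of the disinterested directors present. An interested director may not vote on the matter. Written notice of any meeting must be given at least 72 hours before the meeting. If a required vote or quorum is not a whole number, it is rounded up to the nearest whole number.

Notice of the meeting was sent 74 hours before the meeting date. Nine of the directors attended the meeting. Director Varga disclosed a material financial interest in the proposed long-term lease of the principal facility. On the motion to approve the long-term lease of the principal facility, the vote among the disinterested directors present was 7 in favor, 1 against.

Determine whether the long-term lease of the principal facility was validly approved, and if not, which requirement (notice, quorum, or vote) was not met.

Valid — all requirements satisfied.

Notice: 74 hours given; 72 required (74 ≥ 72). Satisfied.
Quorum: 9 present, but the 1 interested director does not count, leaving 8. Quorum is 8. Satisfied.
Vote: the long-term lease of the principal facility requires four-fifths of the disinterested directors present (9 − 1 = 8). 4/5 of 8 = 6.40, rounded up to 7, so 7 affirmative votes are needed; 7 voted in favor. Satisfied.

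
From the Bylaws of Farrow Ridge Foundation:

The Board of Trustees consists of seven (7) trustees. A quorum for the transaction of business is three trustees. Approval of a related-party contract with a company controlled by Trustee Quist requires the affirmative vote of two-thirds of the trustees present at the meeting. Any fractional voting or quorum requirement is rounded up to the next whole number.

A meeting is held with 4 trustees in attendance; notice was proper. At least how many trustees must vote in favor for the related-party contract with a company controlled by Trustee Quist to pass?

3

The related-party contract with a company controlled by Trustee Quist requires two-thirds of the trustees present (4).
2/3 of 4 = 2.67, rounded up to 3.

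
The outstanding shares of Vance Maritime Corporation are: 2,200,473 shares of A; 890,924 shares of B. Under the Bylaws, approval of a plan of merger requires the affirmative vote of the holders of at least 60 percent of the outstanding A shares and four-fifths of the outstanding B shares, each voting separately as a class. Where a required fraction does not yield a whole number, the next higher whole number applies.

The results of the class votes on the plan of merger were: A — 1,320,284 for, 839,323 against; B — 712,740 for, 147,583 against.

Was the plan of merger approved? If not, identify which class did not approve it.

Approved — every class gave the required vote.

A: 3/5 of 2200473 = 1320283.80, rounded up to 1320284; 1,320,284 required, 1,320,284 in favor — approved.
B: 4/5 of 890924 = 712739.20, rounded up to 712740; 712,740 required, 712,740 in favor — approved.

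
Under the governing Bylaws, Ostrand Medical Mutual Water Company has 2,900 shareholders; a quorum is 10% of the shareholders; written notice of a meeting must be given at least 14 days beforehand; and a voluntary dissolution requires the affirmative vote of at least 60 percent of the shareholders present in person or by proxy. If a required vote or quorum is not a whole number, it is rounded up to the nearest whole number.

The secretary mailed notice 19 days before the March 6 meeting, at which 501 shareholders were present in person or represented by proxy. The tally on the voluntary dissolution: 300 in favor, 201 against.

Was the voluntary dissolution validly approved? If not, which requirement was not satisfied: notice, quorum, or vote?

Invalid — vote requirement not satisfied.

Notice: 19 days given; 14 required. Satisfied.
Quorum: 10% of 2,900 = 290; 501 present. Satisfied.
Vote: requires three-fifths of those present (501); 3/5 of 501 = 300.60, rounded up to 301, so 301 needed; 300 in favor. Not satisfied.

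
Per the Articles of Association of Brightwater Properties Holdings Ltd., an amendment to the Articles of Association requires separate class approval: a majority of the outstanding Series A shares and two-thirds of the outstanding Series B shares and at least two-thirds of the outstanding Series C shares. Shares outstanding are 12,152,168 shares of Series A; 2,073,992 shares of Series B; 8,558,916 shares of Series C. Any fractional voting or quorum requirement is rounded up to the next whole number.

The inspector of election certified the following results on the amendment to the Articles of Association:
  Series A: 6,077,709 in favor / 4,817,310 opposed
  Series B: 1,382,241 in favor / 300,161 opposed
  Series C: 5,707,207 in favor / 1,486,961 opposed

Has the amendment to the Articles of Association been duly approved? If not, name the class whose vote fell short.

Not approved — the Series B shares did not give the required vote.

Series A: a majority of 12152168 is 6076085; 6,076,085 required, 6,077,709 in favor — approved.
Series B: 2/3 of 2073992 = 1382661.33, rounded up to 1382662; 1,382,662 required, 1,382,241 in favor — not approved.
Series C: 2/3 of 8558916 = 5705944; 5,705,944 required, 5,707,207 in favor — approved.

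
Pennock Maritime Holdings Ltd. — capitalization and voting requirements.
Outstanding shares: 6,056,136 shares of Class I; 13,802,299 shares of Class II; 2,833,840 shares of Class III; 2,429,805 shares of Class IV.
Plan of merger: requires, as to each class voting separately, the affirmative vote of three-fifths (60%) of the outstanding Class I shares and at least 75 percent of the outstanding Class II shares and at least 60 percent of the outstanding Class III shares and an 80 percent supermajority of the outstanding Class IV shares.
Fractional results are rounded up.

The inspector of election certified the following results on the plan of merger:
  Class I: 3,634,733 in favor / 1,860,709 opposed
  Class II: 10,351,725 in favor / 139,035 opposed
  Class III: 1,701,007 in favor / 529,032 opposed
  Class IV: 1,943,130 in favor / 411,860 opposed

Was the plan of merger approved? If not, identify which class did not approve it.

Not approved — the Class IV shares did not give the required vote.

Class I: 3/5 of 6056136 = 3633681.60, rounded up to 3633682; 3,633,682 required, 3,634,733 in favor — approved.
Class II: 3/4 of 13802299 = 10351724.25, rounded up to 10351725; 10,351,725 required, 10,351,725 in favor — approved.
Class III: 3/5 of 2833840 = 1700304; 1,700,304 required, 1,701,007 in favor — approved.
Class IV: 4/5 of 2429805 = 1943844; 1,943,844 required, 1,943,130 in favor — not approved.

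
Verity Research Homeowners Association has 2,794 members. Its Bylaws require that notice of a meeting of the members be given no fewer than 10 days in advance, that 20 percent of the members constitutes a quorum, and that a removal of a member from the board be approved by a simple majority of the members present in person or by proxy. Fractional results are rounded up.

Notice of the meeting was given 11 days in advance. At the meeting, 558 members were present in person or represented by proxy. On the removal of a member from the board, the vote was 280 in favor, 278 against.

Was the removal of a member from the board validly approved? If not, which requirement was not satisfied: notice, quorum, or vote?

Notice: 11 days given; 10 required. Satisfied.
Quorum: 20% of 2,794 = 558.80, rounded up to 559; 558 present. Not satisfied.
Vote: requires a majority of those present (558); a majority of 558 is 280, so 280 needed; 280 in favor. Satisfied.

Invalid — quorum requirement not satisfied.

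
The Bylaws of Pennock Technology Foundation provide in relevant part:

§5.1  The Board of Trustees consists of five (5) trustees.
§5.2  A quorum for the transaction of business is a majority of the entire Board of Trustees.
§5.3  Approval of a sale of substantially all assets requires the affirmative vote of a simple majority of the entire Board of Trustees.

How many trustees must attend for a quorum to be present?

A majority of 5 is 3.

3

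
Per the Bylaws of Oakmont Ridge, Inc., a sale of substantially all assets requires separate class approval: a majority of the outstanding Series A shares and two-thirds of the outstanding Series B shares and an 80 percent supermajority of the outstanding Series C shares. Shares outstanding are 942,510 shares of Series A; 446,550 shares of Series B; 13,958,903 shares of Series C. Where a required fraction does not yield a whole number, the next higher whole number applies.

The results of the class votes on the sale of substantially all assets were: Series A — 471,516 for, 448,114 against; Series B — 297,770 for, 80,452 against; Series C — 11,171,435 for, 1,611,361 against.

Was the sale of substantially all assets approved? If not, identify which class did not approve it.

Series A: a majority of 942510 is 471256; 471,256 required, 471,516 in favor — approved.
Series B: 2/3 of 446550 = 297700; 297,700 required, 297,770 in favor — approved.
Series C: 4/5 of 13958903 = 11167122.40, rounded up to 11167123; 11,167,123 required, 11,171,435 in favor — approved.

Approved — every class gave the required vote.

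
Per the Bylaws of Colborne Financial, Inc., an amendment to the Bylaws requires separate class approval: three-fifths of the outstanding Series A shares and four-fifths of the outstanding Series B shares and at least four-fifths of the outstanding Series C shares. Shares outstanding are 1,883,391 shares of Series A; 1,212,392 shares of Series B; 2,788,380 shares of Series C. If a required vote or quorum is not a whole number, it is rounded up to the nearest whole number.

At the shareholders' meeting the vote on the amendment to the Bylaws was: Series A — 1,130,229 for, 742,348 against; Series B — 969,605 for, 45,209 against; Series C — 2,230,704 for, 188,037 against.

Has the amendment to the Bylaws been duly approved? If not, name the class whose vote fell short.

Not approved — the Series B shares did not give the required vote.

Series A: 3/5 of 1883391 = 1130034.60, rounded up to 1130035; 1,130,035 required, 1,130,229 in favor — approved.
Series B: 4/5 of 1212392 = 969913.60, rounded up to 969914; 969,914 required, 969,605 in favor — not approved.
Series C: 4/5 of 2788380 = 2230704; 2,230,704 required, 2,230,704 in favor — approved.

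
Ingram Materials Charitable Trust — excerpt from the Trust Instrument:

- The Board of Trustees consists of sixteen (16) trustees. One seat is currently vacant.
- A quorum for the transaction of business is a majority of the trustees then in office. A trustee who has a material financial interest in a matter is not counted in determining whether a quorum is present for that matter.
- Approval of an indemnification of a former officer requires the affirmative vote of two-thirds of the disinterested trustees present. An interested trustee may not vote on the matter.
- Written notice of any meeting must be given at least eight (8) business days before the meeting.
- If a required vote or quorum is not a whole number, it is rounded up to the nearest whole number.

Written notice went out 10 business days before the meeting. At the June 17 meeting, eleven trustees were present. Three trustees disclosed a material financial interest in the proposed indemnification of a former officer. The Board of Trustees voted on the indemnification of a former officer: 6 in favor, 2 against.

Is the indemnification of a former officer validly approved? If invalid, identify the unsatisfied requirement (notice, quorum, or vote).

Notice: 10 business days given; 8 required (10 ≥ 8). Satisfied.
Quorum: 11 present, but the 3 interested trustees do not count, leaving 8. Quorum is 8. Satisfied.
Vote: the indemnification of a former officer requires two-thirds of the disinterested trustees present (11 − 3 = 8). 2/3 of 8 = 5.33, rounded up to 6, so 6 affirmative votes are needed; 6 voted in favor. Satisfied.

Valid — all requirements satisfied.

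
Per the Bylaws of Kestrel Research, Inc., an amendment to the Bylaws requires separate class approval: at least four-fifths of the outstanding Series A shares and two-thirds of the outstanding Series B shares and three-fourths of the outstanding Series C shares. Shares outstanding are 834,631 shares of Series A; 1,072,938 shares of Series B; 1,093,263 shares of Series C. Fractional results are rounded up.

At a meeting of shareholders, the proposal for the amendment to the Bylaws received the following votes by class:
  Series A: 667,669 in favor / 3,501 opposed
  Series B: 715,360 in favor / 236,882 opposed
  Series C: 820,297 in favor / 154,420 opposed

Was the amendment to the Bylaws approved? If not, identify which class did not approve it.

Series A: 4/5 of 834631 = 667704.80, rounded up to 667705; 667,705 required, 667,669 in favor — not approved.
Series B: 2/3 of 1072938 = 715292; 715,292 required, 715,360 in favor — approved.
Series C: 3/4 of 1093263 = 819947.25, rounded up to 819948; 819,948 required, 820,297 in favor — approved.

Not approved — the Series A shares did not give the required vote.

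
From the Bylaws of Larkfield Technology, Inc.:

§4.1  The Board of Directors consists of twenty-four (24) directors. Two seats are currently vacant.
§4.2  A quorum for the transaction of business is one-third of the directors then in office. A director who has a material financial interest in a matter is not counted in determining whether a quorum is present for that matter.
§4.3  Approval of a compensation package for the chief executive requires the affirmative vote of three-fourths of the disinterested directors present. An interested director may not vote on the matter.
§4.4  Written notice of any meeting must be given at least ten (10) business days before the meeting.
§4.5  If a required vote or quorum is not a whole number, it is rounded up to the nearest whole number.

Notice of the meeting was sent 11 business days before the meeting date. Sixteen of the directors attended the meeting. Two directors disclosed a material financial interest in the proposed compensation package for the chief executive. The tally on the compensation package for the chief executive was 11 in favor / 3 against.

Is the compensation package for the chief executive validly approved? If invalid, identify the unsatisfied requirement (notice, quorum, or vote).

Valid — all requirements satisfied.

Notice: 11 business days given; 10 required (11 ≥ 10). Satisfied.
Quorum: 16 present, but the 2 interested directors do not count, leaving 14. Quorum is 8. Satisfied.
Vote: the compensation package for the chief executive requires three-fourths of the disinterested directors present (16 − 2 = 14). 3/4 of 14 = 10.50, rounded up to 11, so 11 affirmative votes are needed; 11 voted in favor. Satisfied.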